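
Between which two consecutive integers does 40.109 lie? 40 and 41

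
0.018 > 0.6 False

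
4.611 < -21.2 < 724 False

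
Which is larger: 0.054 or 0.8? 0.8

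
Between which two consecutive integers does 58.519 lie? 58 and 59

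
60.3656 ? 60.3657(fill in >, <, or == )<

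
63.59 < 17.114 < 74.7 False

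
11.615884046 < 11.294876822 False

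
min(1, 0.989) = 0.989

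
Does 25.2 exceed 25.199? Yes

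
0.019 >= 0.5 False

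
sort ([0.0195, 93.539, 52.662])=[0.0195, 52.662, 93.539]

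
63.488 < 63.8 True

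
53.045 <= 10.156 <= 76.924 False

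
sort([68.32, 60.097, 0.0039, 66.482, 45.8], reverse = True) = [68.32, 66.482, 60.097, 45.8, 0.0039]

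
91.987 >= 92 False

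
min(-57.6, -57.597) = -57.6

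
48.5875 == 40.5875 False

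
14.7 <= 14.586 False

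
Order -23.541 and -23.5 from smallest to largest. -23.541, -23.5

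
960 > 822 True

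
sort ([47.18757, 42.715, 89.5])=[42.715, 47.18757, 89.5]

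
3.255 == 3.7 False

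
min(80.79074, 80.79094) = 80.79074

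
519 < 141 False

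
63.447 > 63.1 True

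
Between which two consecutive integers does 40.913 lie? 40 and 41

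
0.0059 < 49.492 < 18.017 False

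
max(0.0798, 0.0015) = 0.0798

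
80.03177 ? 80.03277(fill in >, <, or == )<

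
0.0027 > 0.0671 False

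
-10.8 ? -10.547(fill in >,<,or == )<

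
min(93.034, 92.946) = 92.946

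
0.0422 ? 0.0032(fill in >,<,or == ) >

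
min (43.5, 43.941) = 43.5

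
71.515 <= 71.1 False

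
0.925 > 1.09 False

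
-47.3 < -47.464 False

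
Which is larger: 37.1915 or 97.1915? 97.1915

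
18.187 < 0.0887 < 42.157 False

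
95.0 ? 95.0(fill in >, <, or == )==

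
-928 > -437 False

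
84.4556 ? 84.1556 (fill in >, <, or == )>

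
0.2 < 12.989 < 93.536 True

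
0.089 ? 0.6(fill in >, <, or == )<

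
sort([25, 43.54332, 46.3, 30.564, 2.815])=[2.815, 25, 30.564, 43.54332, 46.3]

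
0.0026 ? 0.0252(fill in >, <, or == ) <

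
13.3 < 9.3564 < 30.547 False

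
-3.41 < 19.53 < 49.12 True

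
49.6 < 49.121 False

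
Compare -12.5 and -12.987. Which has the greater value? -12.5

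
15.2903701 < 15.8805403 True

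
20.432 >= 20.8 False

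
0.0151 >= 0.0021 True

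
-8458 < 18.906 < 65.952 True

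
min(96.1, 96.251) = 96.1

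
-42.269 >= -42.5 True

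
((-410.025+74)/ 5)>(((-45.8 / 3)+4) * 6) True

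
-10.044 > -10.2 True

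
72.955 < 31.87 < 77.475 False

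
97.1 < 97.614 True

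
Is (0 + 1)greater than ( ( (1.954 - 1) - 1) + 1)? Yes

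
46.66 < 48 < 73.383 True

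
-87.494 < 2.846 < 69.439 True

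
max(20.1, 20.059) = 20.1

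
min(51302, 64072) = 51302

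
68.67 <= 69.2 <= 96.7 True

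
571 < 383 False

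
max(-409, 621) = 621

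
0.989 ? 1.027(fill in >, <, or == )<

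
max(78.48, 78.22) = 78.48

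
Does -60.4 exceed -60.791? Yes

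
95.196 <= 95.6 True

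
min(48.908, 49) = 48.908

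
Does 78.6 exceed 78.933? No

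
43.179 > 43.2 False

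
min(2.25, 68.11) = 2.25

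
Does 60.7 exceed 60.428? Yes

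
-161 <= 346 True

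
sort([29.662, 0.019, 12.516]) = [0.019, 12.516, 29.662]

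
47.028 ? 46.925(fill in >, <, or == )>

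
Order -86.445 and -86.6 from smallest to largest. -86.6, -86.445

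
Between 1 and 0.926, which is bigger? 1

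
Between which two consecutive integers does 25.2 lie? 25 and 26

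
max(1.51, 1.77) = 1.77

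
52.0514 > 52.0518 False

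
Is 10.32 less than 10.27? No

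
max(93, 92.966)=93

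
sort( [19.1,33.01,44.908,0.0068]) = [0.0068,19.1,33.01,44.908]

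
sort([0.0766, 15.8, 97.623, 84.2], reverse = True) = [97.623, 84.2, 15.8, 0.0766]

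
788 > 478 True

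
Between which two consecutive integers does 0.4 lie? 0 and 1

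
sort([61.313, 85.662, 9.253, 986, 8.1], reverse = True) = [986, 85.662, 61.313, 9.253, 8.1]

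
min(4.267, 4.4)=4.267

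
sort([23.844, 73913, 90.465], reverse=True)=[73913, 90.465, 23.844]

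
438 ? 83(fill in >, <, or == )>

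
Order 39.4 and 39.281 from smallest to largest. 39.281, 39.4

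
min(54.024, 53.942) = 53.942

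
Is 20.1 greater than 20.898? No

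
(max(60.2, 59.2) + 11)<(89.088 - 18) False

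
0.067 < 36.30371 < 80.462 True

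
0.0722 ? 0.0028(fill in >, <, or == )>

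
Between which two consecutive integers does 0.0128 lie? 0 and 1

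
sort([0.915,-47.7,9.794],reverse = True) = [9.794,0.915,-47.7]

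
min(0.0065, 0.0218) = 0.0065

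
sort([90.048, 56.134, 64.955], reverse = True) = [90.048, 64.955, 56.134]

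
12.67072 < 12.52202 False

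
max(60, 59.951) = 60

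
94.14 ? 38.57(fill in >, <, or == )>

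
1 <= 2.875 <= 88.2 True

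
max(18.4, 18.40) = 18.40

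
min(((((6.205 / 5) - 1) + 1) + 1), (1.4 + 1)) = 2.241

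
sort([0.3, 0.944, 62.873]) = [0.3, 0.944, 62.873]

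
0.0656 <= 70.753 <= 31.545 False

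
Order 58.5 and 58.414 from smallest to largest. 58.414, 58.5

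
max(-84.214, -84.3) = -84.214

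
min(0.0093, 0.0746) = 0.0093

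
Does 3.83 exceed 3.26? Yes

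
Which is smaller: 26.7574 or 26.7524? 26.7524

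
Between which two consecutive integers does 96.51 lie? 96 and 97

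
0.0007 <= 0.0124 True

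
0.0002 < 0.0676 True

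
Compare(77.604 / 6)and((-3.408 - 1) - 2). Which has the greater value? (77.604 / 6)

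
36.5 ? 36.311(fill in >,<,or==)>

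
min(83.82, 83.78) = 83.78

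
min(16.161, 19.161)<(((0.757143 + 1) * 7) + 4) True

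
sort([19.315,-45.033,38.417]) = [-45.033,19.315,38.417]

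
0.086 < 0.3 True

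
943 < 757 False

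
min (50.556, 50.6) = 50.556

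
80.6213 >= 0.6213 True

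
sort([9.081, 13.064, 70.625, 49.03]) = [9.081, 13.064, 49.03, 70.625]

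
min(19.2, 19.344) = 19.2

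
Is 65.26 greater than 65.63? No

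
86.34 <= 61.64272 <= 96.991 False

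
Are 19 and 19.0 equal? Yes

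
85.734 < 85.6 False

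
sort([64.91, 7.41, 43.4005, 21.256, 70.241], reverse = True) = [70.241, 64.91, 43.4005, 21.256, 7.41]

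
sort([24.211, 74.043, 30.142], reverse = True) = [74.043, 30.142, 24.211]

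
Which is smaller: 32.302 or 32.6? 32.302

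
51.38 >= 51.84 False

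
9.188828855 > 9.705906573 False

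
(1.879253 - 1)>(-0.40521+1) True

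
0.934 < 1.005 True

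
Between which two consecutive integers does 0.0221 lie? 0 and 1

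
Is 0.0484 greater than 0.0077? Yes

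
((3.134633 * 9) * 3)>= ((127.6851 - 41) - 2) False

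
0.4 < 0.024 False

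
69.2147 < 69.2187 True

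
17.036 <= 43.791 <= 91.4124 True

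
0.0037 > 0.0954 False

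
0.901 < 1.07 True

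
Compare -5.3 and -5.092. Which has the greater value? -5.092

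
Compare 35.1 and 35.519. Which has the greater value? 35.519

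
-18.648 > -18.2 False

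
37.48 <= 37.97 True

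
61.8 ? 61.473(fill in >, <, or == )>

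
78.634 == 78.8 False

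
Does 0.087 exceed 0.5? No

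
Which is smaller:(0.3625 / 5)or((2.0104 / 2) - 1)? ((2.0104 / 2) - 1)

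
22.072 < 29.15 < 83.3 True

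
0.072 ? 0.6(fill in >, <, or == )<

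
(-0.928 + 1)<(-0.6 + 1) True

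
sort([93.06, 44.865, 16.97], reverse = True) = [93.06, 44.865, 16.97]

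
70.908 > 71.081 False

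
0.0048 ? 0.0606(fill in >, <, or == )<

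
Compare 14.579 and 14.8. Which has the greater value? 14.8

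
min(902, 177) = 177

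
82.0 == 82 True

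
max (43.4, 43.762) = 43.762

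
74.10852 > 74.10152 True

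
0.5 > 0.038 True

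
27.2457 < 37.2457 True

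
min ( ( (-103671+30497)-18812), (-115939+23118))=-92821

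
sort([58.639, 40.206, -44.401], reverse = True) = [58.639, 40.206, -44.401]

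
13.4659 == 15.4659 False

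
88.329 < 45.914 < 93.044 False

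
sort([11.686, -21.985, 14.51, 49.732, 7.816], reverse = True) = [49.732, 14.51, 11.686, 7.816, -21.985]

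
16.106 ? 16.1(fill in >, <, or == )>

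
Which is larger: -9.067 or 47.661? 47.661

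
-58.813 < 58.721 True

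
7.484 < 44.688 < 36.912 False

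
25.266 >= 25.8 False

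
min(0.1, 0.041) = 0.041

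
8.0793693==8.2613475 False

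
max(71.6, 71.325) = 71.6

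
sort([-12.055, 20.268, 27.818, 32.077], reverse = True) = [32.077, 27.818, 20.268, -12.055]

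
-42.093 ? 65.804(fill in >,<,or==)<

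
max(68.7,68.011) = 68.7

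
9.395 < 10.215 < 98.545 True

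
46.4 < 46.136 False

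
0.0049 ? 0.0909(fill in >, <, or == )<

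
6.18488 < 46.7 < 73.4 True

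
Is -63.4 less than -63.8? No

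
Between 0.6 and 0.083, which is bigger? 0.6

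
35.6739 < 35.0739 False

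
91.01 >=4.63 True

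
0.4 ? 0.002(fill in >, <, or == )>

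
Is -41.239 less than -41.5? No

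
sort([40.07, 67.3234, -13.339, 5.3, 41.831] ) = [-13.339, 5.3, 40.07, 41.831, 67.3234]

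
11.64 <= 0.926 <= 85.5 False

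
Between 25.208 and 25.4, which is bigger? 25.4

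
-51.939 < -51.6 True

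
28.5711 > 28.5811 False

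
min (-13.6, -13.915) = -13.915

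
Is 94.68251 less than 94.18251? No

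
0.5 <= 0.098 False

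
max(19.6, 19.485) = 19.6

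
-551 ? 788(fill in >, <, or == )<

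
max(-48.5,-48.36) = -48.36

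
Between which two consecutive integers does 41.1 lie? 41 and 42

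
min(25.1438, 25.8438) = 25.1438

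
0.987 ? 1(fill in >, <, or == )<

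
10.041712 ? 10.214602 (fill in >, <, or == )<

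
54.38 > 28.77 True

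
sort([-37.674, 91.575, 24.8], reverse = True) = [91.575, 24.8, -37.674]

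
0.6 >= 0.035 True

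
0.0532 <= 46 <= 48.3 True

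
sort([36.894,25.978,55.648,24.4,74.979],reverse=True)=[74.979,55.648,36.894,25.978,24.4]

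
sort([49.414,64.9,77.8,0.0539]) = [0.0539,49.414,64.9,77.8]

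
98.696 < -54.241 False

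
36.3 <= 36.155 False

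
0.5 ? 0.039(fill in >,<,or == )>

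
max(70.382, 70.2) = 70.382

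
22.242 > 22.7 False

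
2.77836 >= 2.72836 True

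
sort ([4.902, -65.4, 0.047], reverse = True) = [4.902, 0.047, -65.4]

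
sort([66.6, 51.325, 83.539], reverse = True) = [83.539, 66.6, 51.325]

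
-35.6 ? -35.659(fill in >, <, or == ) >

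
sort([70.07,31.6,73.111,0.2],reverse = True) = [73.111,70.07,31.6,0.2]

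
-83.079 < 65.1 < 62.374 False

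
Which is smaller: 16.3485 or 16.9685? 16.3485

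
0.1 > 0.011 True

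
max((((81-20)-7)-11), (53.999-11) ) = 43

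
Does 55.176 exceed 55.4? No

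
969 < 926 False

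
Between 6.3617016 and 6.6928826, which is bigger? 6.6928826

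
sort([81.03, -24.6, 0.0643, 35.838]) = [-24.6, 0.0643, 35.838, 81.03]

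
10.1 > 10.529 False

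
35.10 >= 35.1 True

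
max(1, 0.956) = 1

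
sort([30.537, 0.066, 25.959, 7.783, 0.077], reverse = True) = [30.537, 25.959, 7.783, 0.077, 0.066]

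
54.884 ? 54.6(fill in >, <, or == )>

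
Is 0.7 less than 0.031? No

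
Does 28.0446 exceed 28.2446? No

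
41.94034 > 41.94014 True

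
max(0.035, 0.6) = 0.6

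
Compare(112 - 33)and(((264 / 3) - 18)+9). They are equal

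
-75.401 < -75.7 False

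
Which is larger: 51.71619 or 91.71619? 91.71619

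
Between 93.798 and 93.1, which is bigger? 93.798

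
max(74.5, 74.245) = 74.5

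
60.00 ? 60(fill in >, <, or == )==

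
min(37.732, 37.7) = 37.7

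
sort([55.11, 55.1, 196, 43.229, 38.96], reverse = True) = [196, 55.11, 55.1, 43.229, 38.96]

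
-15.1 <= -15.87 False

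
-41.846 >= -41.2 False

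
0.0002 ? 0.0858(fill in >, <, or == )<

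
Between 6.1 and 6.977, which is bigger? 6.977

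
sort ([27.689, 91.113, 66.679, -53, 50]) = [-53, 27.689, 50, 66.679, 91.113]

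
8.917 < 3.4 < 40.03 False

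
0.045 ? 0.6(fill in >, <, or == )<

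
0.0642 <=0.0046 False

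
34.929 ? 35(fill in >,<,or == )<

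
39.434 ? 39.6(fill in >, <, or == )<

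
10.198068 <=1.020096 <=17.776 False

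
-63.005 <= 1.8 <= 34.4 True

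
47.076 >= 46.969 True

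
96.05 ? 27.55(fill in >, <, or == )>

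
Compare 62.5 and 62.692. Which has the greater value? 62.692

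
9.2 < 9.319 True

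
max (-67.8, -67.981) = -67.8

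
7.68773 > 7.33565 True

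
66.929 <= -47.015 False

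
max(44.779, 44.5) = 44.779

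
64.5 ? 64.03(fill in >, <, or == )>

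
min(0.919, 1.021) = 0.919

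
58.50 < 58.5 False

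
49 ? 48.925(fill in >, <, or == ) >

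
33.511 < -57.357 False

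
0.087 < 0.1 True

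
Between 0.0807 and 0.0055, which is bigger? 0.0807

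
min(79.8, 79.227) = 79.227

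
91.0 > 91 False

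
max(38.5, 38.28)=38.5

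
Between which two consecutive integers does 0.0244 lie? 0 and 1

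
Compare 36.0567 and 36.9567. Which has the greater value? 36.9567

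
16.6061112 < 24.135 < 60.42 True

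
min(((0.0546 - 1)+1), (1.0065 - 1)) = 0.0065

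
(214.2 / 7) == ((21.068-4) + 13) False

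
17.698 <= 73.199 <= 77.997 True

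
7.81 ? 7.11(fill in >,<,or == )>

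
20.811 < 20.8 False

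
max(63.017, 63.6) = 63.6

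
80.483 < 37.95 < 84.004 False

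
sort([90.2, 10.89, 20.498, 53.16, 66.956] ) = [10.89, 20.498, 53.16, 66.956, 90.2]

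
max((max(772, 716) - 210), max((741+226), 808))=967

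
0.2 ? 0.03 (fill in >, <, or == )>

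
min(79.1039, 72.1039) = 72.1039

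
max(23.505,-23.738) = 23.505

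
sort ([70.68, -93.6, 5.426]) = [-93.6, 5.426, 70.68]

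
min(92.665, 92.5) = 92.5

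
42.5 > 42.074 True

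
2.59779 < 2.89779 True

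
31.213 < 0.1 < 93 False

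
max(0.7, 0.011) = 0.7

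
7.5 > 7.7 False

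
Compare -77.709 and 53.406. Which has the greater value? 53.406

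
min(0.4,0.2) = 0.2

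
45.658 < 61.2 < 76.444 True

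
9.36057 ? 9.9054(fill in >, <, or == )<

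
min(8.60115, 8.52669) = 8.52669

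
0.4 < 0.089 False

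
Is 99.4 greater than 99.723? No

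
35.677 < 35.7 True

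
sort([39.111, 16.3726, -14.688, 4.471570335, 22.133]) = [-14.688, 4.471570335, 16.3726, 22.133, 39.111]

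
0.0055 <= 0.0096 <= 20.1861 True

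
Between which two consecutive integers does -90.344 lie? -91 and -90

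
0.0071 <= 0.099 True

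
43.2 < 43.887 True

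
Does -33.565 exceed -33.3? No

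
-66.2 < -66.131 True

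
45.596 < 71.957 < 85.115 True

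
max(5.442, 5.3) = 5.442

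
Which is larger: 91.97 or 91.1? 91.97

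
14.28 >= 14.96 False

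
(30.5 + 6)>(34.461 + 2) True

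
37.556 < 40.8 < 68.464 True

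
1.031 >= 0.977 True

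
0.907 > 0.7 True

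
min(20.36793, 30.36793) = 20.36793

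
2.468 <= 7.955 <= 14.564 True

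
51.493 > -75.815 True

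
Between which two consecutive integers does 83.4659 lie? 83 and 84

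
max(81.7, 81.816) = 81.816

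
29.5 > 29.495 True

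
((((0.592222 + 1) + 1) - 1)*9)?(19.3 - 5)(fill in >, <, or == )>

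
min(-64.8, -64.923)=-64.923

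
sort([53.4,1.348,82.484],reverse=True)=[82.484,53.4,1.348]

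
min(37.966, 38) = 37.966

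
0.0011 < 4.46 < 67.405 True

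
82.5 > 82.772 False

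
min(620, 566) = 566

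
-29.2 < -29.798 False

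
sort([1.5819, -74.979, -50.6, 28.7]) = [-74.979, -50.6, 1.5819, 28.7]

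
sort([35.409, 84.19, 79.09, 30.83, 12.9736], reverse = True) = [84.19, 79.09, 35.409, 30.83, 12.9736]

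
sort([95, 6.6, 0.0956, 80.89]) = [0.0956, 6.6, 80.89, 95]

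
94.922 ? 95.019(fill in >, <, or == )<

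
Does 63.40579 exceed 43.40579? Yes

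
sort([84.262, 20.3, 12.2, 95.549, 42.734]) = [12.2, 20.3, 42.734, 84.262, 95.549]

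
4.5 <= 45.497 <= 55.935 True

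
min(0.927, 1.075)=0.927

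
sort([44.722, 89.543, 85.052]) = [44.722, 85.052, 89.543]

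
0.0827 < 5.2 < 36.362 True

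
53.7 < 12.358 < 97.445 False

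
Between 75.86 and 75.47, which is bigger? 75.86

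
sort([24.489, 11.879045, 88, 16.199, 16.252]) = [11.879045, 16.199, 16.252, 24.489, 88]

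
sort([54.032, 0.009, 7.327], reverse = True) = [54.032, 7.327, 0.009]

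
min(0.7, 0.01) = 0.01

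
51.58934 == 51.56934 False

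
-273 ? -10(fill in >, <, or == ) <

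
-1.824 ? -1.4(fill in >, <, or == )<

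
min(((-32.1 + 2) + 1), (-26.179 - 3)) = -29.179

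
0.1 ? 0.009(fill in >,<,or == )>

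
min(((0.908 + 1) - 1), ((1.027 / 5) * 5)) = 0.908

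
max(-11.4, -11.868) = -11.4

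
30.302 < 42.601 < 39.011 False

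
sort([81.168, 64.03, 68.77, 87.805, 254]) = [64.03, 68.77, 81.168, 87.805, 254]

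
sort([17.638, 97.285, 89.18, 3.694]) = [3.694, 17.638, 89.18, 97.285]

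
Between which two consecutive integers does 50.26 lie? 50 and 51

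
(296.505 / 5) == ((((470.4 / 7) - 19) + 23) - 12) False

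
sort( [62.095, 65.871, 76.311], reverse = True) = [76.311, 65.871, 62.095]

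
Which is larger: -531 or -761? -531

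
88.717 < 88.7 False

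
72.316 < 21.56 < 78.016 False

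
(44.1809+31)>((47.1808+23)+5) True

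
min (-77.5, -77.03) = -77.5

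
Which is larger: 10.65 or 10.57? 10.65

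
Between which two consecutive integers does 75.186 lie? 75 and 76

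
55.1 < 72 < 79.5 True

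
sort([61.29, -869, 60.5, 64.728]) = [-869, 60.5, 61.29, 64.728]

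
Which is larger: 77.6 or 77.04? 77.6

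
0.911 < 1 True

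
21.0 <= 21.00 True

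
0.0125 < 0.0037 False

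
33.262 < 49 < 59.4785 True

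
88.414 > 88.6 False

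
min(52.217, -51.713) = -51.713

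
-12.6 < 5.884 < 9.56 True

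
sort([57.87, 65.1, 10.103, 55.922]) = [10.103, 55.922, 57.87, 65.1]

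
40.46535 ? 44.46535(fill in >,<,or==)<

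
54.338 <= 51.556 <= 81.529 False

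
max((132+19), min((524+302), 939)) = 826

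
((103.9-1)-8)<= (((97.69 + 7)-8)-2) False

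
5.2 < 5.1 False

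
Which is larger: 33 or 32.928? 33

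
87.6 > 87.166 True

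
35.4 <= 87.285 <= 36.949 False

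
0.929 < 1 True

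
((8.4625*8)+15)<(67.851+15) True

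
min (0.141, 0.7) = 0.141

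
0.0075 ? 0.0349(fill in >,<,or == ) <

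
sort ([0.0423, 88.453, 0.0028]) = [0.0028, 0.0423, 88.453]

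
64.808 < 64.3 False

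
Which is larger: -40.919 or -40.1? -40.1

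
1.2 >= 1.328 False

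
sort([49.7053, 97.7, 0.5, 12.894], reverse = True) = [97.7, 49.7053, 12.894, 0.5]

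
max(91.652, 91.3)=91.652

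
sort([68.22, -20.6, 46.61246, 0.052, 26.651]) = [-20.6, 0.052, 26.651, 46.61246, 68.22]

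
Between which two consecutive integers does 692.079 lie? 692 and 693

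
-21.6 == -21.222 False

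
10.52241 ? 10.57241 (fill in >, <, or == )<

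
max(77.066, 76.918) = 77.066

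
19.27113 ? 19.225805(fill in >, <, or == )>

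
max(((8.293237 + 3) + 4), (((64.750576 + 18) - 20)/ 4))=15.687644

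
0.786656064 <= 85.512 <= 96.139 True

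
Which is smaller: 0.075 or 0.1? 0.075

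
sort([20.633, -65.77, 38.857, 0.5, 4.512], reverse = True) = [38.857, 20.633, 4.512, 0.5, -65.77]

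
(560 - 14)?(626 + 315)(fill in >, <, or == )<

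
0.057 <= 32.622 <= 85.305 True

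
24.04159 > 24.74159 False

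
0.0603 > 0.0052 True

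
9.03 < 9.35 True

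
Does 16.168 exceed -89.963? Yes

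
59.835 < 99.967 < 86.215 False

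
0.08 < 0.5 True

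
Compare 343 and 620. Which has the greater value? 620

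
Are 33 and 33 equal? Yes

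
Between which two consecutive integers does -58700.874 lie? -58701 and -58700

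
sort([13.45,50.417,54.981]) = [13.45,50.417,54.981]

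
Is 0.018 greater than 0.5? No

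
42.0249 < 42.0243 False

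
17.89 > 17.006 True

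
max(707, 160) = 707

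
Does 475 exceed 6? Yes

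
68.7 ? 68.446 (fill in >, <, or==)>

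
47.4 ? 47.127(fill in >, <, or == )>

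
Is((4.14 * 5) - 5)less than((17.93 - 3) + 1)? Yes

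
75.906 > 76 False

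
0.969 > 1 False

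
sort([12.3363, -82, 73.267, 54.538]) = [-82, 12.3363, 54.538, 73.267]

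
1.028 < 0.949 False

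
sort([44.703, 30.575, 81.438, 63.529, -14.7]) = [-14.7, 30.575, 44.703, 63.529, 81.438]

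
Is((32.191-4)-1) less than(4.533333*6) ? Yes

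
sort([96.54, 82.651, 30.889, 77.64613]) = [30.889, 77.64613, 82.651, 96.54]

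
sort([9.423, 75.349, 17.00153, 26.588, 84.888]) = [9.423, 17.00153, 26.588, 75.349, 84.888]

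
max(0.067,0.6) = 0.6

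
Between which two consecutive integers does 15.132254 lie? 15 and 16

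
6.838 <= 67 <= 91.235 True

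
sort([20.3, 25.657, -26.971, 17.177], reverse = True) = [25.657, 20.3, 17.177, -26.971]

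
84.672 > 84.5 True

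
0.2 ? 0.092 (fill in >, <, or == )>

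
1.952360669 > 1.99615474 False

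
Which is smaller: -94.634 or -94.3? -94.634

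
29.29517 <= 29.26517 False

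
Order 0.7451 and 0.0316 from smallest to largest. 0.0316, 0.7451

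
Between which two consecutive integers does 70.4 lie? 70 and 71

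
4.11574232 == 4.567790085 False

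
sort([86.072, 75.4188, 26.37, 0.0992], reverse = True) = [86.072, 75.4188, 26.37, 0.0992]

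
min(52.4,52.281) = 52.281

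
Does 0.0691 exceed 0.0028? Yes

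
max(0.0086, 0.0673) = 0.0673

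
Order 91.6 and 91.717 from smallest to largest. 91.6, 91.717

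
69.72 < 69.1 False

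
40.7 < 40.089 False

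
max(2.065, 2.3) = 2.3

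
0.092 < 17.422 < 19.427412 True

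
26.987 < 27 True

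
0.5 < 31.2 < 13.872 False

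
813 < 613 False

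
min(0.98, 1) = 0.98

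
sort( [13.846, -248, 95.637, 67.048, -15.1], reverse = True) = [95.637, 67.048, 13.846, -15.1, -248]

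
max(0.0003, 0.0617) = 0.0617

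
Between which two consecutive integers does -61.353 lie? -62 and -61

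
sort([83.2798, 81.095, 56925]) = [81.095, 83.2798, 56925]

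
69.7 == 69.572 False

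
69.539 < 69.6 True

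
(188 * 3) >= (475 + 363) False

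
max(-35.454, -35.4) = -35.4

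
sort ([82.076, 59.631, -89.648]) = [-89.648, 59.631, 82.076]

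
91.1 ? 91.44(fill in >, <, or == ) <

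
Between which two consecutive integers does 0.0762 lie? 0 and 1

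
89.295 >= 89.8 False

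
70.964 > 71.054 False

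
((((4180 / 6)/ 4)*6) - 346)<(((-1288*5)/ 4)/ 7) False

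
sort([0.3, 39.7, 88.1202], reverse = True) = [88.1202, 39.7, 0.3]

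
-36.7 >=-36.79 True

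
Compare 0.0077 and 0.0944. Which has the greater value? 0.0944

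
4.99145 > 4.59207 True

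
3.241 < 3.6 True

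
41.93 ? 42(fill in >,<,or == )<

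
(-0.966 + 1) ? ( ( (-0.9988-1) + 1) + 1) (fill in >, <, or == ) >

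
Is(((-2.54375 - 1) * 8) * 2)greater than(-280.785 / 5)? No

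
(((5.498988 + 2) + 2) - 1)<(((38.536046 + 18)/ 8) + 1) False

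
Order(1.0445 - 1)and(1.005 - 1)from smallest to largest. (1.005 - 1), (1.0445 - 1)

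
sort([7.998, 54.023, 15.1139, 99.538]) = [7.998, 15.1139, 54.023, 99.538]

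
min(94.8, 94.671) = 94.671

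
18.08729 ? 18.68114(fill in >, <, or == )<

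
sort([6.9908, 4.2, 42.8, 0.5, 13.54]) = [0.5, 4.2, 6.9908, 13.54, 42.8]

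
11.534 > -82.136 True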